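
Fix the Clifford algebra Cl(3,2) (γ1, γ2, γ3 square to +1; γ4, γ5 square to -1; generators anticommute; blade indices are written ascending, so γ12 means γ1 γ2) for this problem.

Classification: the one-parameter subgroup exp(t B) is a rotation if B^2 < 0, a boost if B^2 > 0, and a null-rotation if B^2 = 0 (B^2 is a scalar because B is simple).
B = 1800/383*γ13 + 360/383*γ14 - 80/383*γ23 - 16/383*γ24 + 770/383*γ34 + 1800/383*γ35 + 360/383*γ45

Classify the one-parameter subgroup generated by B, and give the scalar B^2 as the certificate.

B^2 term by term: the squares give (1800/383)^2*(γ13)^2 + (360/383)^2*(γ14)^2 + (-80/383)^2*(γ23)^2 + (-16/383)^2*(γ24)^2 + (770/383)^2*(γ34)^2 + (1800/383)^2*(γ35)^2 + (360/383)^2*(γ45)^2 = 3240000/146689*(-1) + 129600/146689*(+1) + 6400/146689*(-1) + 256/146689*(+1) + 592900/146689*(+1) + 3240000/146689*(+1) + 129600/146689*(-1) = 4 (each basis 2-blade squares to minus the product of its generators' squares); cross terms between blades sharing an index anticommute and cancel; the commuting (index-disjoint) pairs give grade-4 terms 2*c*c'*(blade product), which cancel blade by blade — γ1234: 57600/146689 - 57600/146689 = 0; γ1345: 1296000/146689 - 1296000/146689 = 0; γ2345: -57600/146689 + 57600/146689 = 0 — confirming B is simple. So B^2 = 4.
Answer: boost, certificate B^2 = 4. One invariant decides it: the square 4 survives every conjugation, and its sign is exactly the classification.


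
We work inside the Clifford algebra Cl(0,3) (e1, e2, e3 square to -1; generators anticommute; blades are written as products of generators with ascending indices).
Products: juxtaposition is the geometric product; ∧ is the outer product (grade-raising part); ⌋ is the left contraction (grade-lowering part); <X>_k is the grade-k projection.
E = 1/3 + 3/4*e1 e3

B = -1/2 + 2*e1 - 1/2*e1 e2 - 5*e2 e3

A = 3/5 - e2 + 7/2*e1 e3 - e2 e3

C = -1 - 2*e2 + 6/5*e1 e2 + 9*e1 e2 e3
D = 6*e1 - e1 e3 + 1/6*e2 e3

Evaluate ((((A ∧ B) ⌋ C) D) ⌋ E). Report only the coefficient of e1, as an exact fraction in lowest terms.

step 1: -3/10 + 6/5*e1 + 1/2*e2 + 17/10*e1 e2 - 7/4*e1 e3 - 5/2*e2 e3 - 2*e1 e2 e3
step 2: -937/50 + 231/10*e1 - 1659/100*e2 - 153/10*e3 - 9/25*e1 e2 + 9/2*e1 e3 - 54/5*e2 e3 - 27/10*e1 e2 e3
step 3: -1323/10 - 9669/100*e1 - 201/100*e2 + 10573/200*e3 + 8949/100*e1 e2 + 553/5*e1 e3 + 4031/300*e2 e3 - 3877/50*e1 e2 e3
step 4: -2541/20 + 31719/800*e1 + 29007/400*e3 - 3969/40*e1 e3
Answer: 31719/800


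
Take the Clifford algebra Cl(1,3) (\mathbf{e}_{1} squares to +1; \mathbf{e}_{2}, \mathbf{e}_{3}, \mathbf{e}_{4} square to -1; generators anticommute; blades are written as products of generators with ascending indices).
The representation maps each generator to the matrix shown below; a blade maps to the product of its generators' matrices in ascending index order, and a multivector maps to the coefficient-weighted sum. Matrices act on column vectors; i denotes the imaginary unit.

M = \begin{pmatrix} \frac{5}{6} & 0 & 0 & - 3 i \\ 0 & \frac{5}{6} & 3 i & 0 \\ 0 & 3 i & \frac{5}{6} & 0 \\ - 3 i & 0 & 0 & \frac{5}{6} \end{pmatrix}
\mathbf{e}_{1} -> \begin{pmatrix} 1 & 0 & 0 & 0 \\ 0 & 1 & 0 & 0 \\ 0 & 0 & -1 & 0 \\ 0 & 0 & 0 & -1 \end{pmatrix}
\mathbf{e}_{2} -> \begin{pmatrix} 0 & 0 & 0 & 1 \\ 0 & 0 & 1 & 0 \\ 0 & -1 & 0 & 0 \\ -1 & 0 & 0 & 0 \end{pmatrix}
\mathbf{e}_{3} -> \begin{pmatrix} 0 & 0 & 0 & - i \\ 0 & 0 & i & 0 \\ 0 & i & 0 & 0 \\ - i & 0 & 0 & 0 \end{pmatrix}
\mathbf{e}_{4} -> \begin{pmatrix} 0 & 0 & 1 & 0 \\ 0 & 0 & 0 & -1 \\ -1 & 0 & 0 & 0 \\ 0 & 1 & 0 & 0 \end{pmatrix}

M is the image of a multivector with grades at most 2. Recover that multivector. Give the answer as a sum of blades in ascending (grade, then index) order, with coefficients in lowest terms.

Method: the blade images are trace-orthogonal — tr(rho(e_A) rho(e_B)^-1) = 4 if A = B and 0 otherwise — and rho(e_A)^-1 = (e_A)^2 * rho(e_A) with (e_A)^2 = +1 or -1, so the coefficient of e_A in the preimage is (e_A)^2 * tr(M rho(e_A))/4.
Nonzero projections over blades of grade <= 2: 1: (1)^2 = +1, tr(M 1) = \frac{10}{3}, coefficient \frac{5}{6}; e_{3}: (e_{3})^2 = -1, tr(M rho(e_{3})) = -12, coefficient 3. Every other blade of grade <= 2 projects to 0.
Answer: \frac{5}{6} + 3 e_{3}


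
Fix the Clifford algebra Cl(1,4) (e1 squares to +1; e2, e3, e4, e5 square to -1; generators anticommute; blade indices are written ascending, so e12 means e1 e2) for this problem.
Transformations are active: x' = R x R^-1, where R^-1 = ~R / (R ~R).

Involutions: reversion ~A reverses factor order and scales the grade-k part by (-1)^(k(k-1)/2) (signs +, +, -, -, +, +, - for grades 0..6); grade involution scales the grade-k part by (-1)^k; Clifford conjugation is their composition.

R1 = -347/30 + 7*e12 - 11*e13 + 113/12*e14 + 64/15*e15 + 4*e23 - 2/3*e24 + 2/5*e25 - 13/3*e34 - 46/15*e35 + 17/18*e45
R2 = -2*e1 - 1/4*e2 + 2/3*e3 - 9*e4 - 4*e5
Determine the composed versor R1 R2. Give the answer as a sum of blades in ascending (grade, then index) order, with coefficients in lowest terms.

Distribute over the terms of R2 (each basis-blade product reordered to ascending indices, repeated generators contracted through their squares):
R1 (-2*e1) = 347/15*e1 + 14*e2 - 22*e3 + 113/6*e4 + 128/15*e5 - 8*e123 + 4/3*e124 - 4/5*e125 + 26/3*e134 + 92/15*e135 - 17/9*e145
R1 (-1/4*e2) = 7/4*e1 + 347/120*e2 - e3 + 1/6*e4 - 1/10*e5 - 11/4*e123 + 113/48*e124 + 16/15*e125 + 13/12*e234 + 23/30*e235 - 17/72*e245
R1 (2/3*e3) = 22/3*e1 - 8/3*e2 - 347/45*e3 - 26/9*e4 - 92/45*e5 + 14/3*e123 - 113/18*e134 - 128/45*e135 + 4/9*e234 - 4/15*e235 + 17/27*e345
R1 (-9*e4) = 339/4*e1 - 6*e2 - 39*e3 + 1041/10*e4 - 17/2*e5 - 63*e124 + 99*e134 + 192/5*e145 - 36*e234 + 18/5*e245 - 138/5*e345
R1 (-4*e5) = 256/15*e1 + 8/5*e2 - 184/15*e3 + 34/9*e4 + 694/15*e5 - 28*e125 + 44*e135 - 113/3*e145 - 16*e235 + 8/3*e245 + 52/3*e345
Summing the partial products and collecting blades:
Answer: 4021/30*e1 + 393/40*e2 - 3689/45*e3 + 11159/90*e4 + 1987/45*e5 - 73/12*e123 - 949/16*e124 - 416/15*e125 + 1825/18*e134 + 2128/45*e135 - 52/45*e145 - 1241/36*e234 - 31/2*e235 + 2171/360*e245 - 1301/135*e345


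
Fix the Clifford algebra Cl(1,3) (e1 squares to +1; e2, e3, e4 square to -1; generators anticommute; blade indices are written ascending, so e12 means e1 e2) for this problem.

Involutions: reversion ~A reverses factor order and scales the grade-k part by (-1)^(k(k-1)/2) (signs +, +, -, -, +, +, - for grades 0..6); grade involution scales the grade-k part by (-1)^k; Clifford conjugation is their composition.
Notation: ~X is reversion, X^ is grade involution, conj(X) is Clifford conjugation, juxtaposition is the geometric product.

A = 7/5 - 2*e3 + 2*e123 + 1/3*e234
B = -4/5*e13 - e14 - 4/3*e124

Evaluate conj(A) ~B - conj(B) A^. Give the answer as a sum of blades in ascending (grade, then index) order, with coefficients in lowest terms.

first term: 8/5*e1 - 8/5*e2 + 152/225*e13 + 7/5*e14 + 8/3*e34 + 1/3*e123 + 8/5*e124 - 2*e134 + 2*e234 + 8/3*e1234
second term: -8/5*e1 + 8/5*e2 + 352/225*e13 + 7/5*e14 - 8/3*e34 + 1/3*e123 - 32/15*e124 - 2*e134 + 2*e234 + 8/3*e1234
Answer: 16/5*e1 - 16/5*e2 - 8/9*e13 + 16/3*e34 + 56/15*e124


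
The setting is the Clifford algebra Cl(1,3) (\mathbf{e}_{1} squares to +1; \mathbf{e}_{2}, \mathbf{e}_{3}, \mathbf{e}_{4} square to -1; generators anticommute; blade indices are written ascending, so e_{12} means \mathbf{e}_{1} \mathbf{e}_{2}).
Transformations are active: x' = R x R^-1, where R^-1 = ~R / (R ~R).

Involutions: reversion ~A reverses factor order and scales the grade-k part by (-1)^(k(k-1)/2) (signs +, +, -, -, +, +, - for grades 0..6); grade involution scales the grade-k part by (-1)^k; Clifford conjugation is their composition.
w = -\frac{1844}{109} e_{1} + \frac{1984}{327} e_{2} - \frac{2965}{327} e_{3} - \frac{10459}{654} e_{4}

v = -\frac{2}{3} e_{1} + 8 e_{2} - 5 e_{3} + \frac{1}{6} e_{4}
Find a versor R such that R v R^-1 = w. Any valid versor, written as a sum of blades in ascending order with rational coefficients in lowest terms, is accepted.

Since q(v) = q(w) = -\frac{1063}{12}, the sum R = v + w = -\frac{5750}{327} e_{1} + \frac{4600}{327} e_{2} - \frac{4600}{327} e_{3} - \frac{1725}{109} e_{4} does the job whenever invertible.
Answer: -\frac{5750}{327} e_{1} + \frac{4600}{327} e_{2} - \frac{4600}{327} e_{3} - \frac{1725}{109} e_{4}


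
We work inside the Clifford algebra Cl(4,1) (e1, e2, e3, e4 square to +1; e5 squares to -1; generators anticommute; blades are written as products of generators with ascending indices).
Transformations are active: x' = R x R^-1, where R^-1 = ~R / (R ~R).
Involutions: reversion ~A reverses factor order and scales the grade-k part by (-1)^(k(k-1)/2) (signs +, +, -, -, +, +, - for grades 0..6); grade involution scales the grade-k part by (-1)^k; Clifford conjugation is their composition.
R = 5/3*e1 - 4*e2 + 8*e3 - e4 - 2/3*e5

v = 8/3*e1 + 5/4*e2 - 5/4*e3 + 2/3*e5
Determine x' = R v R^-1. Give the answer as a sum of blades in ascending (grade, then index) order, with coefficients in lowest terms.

~R = 5/3*e1 - 4*e2 + 8*e3 - e4 - 2/3*e5, and R ~R = 250/3, so R^-1 = ~R / (250/3).
R v = -91/9 + 51/4*e1 e2 - 281/12*e1 e3 + 8/3*e1 e4 + 26/9*e1 e5 - 5*e2 e3 + 5/4*e2 e4 - 11/6*e2 e5 - 5/4*e3 e4 + 9/2*e3 e5 - 2/3*e4 e5
Answer: -691/225*e1 - 419/1500*e2 - 1037/1500*e3 + 91/375*e4 - 568/1125*e5


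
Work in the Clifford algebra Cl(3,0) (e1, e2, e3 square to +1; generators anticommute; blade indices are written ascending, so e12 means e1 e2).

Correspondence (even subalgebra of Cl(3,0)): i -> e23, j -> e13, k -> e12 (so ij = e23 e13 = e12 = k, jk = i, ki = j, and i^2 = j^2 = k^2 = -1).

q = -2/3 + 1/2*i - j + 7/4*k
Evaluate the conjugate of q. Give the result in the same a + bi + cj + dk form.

In blades: q = -2/3 + 7/4*e12 - e13 + 1/2*e23.
Quaternion conjugation is reversion on the even subalgebra: the scalar is fixed and every grade-2 blade flips sign, giving -2/3 - 7/4*e12 + e13 - 1/2*e23; translating back:
Answer: -2/3 - 1/2*i + j - 7/4*k


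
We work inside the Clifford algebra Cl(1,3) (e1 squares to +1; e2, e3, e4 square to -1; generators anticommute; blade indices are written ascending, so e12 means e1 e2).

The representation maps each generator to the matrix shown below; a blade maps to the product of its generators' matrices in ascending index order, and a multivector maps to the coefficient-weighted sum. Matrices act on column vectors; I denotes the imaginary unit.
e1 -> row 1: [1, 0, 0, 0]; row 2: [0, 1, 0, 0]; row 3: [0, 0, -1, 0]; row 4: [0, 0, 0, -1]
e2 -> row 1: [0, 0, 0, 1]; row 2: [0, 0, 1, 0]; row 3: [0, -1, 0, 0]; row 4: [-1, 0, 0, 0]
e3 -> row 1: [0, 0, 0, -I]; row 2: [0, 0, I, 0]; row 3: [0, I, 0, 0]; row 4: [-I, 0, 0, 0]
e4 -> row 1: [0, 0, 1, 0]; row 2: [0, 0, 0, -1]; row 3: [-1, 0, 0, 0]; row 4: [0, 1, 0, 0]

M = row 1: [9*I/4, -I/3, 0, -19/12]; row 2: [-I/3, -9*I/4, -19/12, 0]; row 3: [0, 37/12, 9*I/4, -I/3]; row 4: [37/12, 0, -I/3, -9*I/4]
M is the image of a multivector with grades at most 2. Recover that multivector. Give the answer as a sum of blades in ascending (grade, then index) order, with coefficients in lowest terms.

Method: the blade images are trace-orthogonal — tr(rho(e_A) rho(e_B)^-1) = 4 if A = B and 0 otherwise — and rho(e_A)^-1 = (e_A)^2 * rho(e_A) with (e_A)^2 = +1 or -1, so the coefficient of e_A in the preimage is (e_A)^2 * tr(M rho(e_A))/4.
Nonzero projections over blades of grade <= 2: e2: (e2)^2 = -1, tr(M rho(e2)) = 28/3, coefficient -7/3; e12: (e12)^2 = +1, tr(M rho(e12)) = 3, coefficient 3/4; e23: (e23)^2 = -1, tr(M rho(e23)) = 9, coefficient -9/4; e34: (e34)^2 = -1, tr(M rho(e34)) = -4/3, coefficient 1/3. Every other blade of grade <= 2 projects to 0.
Answer: -7/3*e2 + 3/4*e12 - 9/4*e23 + 1/3*e34


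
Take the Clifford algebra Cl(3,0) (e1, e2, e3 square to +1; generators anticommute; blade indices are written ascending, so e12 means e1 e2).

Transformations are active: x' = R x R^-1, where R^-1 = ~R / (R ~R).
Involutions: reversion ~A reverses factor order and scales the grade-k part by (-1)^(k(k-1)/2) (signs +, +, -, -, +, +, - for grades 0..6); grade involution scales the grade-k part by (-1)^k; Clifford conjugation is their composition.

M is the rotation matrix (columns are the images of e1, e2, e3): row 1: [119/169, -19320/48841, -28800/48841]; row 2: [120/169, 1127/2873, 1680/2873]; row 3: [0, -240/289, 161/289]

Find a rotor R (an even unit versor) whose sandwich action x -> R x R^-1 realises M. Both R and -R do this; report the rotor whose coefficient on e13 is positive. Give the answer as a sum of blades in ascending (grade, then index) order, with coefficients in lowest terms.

Method: write R = a + b12*e12 + b13*e13 + b23*e23 with a^2 + b12^2 + b13^2 + b23^2 = 1 (so R^-1 = ~R). Expanding the columns R e_j ~R gives tr M = 4a^2 - 1 and, from the antisymmetric part, M21 - M12 = -4a*b12, M13 - M31 = 4a*b13, M32 - M23 = -4a*b23.
Here tr M = 80759/48841, so a^2 = (1 + tr M)/4 = 32400/48841 and a = ±180/221. Taking a = 180/221: M21 - M12 = 54000/48841, M13 - M31 = -28800/48841, M32 - M23 = -69120/48841, giving b12 = -75/221, b13 = -40/221, b23 = 96/221, i.e. R = 180/221 - 75/221*e12 - 40/221*e13 + 96/221*e23.
Its e13 coefficient is negative, so report the other preimage -R.
Answer: -180/221 + 75/221*e12 + 40/221*e13 - 96/221*e23. Why the constraint matters: R and -R act identically through the sandwich — M has trace 80759/48841 either way — so only the sign condition on e13 picks one of the two preimages.


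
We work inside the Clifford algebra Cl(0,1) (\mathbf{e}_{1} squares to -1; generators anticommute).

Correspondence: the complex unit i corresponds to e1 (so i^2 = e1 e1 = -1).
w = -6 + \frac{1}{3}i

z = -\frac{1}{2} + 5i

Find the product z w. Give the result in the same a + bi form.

In blades: z = -\frac{1}{2} + 5 e_{1}, w = -6 + \frac{1}{3} e_{1}.
Distribute z over w term by term (generator squares from the signature, products reordered to ascending indices): (-\frac{1}{2})*w = 3 - \frac{1}{6} e_{1}; (5 e_{1})*w = -\frac{5}{3} - 30 e_{1}.
Sum: \frac{4}{3} - \frac{181}{6} e_{1}; translating back through the correspondence:
Answer: \frac{4}{3} - \frac{181}{6}i


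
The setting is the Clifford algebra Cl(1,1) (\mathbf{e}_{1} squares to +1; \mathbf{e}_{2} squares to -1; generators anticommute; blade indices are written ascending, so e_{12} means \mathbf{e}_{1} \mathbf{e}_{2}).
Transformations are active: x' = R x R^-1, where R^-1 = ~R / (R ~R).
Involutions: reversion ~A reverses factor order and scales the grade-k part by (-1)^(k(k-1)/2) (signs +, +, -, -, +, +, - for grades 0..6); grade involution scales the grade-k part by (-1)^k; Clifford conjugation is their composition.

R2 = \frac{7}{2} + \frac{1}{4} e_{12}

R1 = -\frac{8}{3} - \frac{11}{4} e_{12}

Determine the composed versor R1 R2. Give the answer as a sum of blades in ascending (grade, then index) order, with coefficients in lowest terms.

Distribute over the terms of R1 (each basis-blade product reordered to ascending indices, repeated generators contracted through their squares):
(-\frac{8}{3}) R2 = -\frac{28}{3} - \frac{2}{3} e_{12}
(-\frac{11}{4} e_{12}) R2 = -\frac{11}{16} - \frac{77}{8} e_{12}
Summing the partial products and collecting blades:
Answer: -\frac{481}{48} - \frac{247}{24} e_{12}


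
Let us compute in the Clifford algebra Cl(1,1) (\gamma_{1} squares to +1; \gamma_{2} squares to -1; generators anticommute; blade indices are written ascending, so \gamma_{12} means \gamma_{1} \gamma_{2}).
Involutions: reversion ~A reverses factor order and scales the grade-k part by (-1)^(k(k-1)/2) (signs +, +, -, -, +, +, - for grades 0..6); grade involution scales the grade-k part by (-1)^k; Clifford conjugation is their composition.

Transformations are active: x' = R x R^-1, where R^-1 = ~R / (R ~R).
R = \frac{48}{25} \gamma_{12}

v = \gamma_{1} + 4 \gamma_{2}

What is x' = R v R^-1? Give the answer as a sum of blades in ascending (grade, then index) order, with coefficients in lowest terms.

~R = -\frac{48}{25} \gamma_{12}, and R ~R = -\frac{2304}{625}, so R^-1 = ~R / (-\frac{2304}{625}).
R v = -\frac{192}{25} \gamma_{1} - \frac{48}{25} \gamma_{2}
Answer: -\gamma_{1} - 4 \gamma_{2}


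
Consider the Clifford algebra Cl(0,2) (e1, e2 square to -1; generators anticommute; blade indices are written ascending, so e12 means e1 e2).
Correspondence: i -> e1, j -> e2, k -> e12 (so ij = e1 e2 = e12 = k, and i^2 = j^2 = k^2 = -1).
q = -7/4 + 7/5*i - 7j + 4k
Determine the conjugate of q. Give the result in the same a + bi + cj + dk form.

In blades: q = -7/4 + 7/5*e1 - 7*e2 + 4*e12.
Conjugation here is Clifford conjugation: the scalar is fixed and the grade-1 and grade-2 blades all flip sign, giving -7/4 - 7/5*e1 + 7*e2 - 4*e12; translating back:
Answer: -7/4 - 7/5*i + 7j - 4k


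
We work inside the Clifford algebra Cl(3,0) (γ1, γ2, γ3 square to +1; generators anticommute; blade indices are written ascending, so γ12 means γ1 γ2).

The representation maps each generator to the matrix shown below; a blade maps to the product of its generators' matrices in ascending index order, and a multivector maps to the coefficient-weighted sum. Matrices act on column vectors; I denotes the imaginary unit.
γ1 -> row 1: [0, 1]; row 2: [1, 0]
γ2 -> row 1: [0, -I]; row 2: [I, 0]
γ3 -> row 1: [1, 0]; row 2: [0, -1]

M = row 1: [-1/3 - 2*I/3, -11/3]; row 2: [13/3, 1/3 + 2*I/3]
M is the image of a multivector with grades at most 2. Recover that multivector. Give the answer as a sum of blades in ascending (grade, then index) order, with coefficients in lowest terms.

Method: 1, rho(γ1), rho(γ2), rho(γ3) form a trace-orthogonal basis of the 2x2 complex matrices (tr(X Y) = 2 if X = Y, else 0), so M = m0*1 + m1*rho(γ1) + m2*rho(γ2) + m3*rho(γ3) with m0 = tr(M)/2 = 0, m1 = tr(M rho(γ1))/2 = 1/3, m2 = tr(M rho(γ2))/2 = -4*I, m3 = tr(M rho(γ3))/2 = -1/3 - 2*I/3.
Multiplying table entries, the bivector images are rho(γ12) = I*rho(γ3), rho(γ13) = -I*rho(γ2), rho(γ23) = I*rho(γ1); with real blade coefficients the real parts of m0..m3 are the coefficients of 1, γ1, γ2, γ3 and the imaginary parts give the bivectors (γ23: Im m1, γ13: -Im m2, γ12: Im m3).
Answer: 1/3*γ1 - 1/3*γ3 - 2/3*γ12 + 4*γ13


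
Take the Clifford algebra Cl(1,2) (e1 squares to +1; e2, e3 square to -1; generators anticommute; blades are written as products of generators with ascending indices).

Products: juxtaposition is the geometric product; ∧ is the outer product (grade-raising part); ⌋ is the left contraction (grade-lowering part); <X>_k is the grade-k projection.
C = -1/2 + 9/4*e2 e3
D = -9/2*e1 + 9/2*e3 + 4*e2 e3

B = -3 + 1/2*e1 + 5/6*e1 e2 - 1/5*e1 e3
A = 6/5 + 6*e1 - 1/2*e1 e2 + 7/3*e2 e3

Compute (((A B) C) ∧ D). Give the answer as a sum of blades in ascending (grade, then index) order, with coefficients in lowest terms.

step 1: -61/60 - 87/5*e1 + 21/4*e2 - 6/5*e3 + 89/30*e1 e2 + 767/450*e1 e3 - 71/10*e2 e3 + 7/6*e1 e2 e3
step 2: 989/60 + 243/40*e1 - 213/40*e2 - 897/80*e3 + 1411/600*e1 e2 - 13549/1800*e1 e3 + 101/80*e2 e3 - 596/15*e1 e2 e3
step 3: -2967/40*e1 + 2967/40*e3 - 1917/80*e1 e2 - 3699/160*e1 e3 + 10073/240*e2 e3 + 23361/800*e1 e2 e3
Answer: -2967/40*e1 + 2967/40*e3 - 1917/80*e1 e2 - 3699/160*e1 e3 + 10073/240*e2 e3 + 23361/800*e1 e2 e3


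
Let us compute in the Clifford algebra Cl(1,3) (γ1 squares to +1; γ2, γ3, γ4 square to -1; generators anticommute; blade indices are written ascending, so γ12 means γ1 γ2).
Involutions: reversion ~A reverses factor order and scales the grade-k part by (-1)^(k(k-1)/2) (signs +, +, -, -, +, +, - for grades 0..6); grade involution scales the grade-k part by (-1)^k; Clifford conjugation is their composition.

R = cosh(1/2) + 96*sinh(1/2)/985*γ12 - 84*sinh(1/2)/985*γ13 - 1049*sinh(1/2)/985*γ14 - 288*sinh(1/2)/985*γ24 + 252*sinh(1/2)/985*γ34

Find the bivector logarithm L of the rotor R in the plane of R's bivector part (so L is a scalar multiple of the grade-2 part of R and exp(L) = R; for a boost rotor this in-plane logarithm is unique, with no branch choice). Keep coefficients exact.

The scalar part of R is cosh(1/2), so cosh pins the rapidity up to sign — the sign comes from the bivector part; dividing that part by sinh of the rapidity yields the plane, and the in-plane L = rapidity * plane is unique because the two sign choices cancel.
Concretely: cosh(rapidity) = cosh(1/2) gives rapidity = ±1/2, and since rapidity/sinh(rapidity) is even the sign is immaterial: L = (rapidity/sinh(rapidity)) * <R>_2 = (1/(2*sinh(1/2))) * <R>_2.
Answer: 48/985*γ12 - 42/985*γ13 - 1049/1970*γ14 - 144/985*γ24 + 126/985*γ34


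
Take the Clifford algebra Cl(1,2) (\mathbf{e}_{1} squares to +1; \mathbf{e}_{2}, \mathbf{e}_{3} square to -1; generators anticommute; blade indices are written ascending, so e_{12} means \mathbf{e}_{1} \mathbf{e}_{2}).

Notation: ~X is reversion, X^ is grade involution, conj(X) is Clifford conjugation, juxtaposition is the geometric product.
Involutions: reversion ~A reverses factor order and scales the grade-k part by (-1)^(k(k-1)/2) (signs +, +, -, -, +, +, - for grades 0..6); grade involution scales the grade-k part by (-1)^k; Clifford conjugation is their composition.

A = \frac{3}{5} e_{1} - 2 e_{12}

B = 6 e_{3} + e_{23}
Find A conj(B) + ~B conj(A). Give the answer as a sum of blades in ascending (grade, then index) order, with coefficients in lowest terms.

first term: -\frac{28}{5} e_{13} + \frac{57}{5} e_{123}
second term: \frac{8}{5} e_{13} + \frac{63}{5} e_{123}
Answer: -4 e_{13} + 24 e_{123}


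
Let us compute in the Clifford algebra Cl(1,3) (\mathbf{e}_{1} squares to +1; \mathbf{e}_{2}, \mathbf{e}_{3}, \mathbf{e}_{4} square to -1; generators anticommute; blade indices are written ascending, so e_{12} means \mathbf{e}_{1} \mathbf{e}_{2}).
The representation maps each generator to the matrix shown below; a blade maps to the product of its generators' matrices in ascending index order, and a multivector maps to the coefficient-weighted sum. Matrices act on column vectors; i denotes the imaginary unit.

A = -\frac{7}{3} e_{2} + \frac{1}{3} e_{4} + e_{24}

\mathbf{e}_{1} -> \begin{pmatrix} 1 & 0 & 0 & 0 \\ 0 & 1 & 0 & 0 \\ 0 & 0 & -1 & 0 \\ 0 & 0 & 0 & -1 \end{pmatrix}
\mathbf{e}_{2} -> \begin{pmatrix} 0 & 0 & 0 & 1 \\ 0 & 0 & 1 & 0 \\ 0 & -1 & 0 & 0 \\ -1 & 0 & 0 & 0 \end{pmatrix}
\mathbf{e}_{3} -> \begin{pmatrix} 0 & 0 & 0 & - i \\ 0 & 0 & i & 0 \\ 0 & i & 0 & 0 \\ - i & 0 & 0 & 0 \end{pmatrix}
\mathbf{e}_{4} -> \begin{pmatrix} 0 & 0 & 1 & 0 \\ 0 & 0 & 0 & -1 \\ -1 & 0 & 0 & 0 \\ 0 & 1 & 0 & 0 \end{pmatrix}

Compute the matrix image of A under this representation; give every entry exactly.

Bivector images (products of the table entries): rho(e_{24}) = rho(\mathbf{e}_{2})rho(\mathbf{e}_{4}) = \begin{pmatrix} 0 & 1 & 0 & 0 \\ -1 & 0 & 0 & 0 \\ 0 & 0 & 0 & 1 \\ 0 & 0 & -1 & 0 \end{pmatrix}.
M = (-\frac{7}{3})*rho(e_{2}) + (\frac{1}{3})*rho(e_{4}) + (1)*rho(e_{24}), summed entrywise:
Answer: \begin{pmatrix} 0 & 1 & \frac{1}{3} & - \frac{7}{3} \\ -1 & 0 & - \frac{7}{3} & - \frac{1}{3} \\ - \frac{1}{3} & \frac{7}{3} & 0 & 1 \\ \frac{7}{3} & \frac{1}{3} & -1 & 0 \end{pmatrix}


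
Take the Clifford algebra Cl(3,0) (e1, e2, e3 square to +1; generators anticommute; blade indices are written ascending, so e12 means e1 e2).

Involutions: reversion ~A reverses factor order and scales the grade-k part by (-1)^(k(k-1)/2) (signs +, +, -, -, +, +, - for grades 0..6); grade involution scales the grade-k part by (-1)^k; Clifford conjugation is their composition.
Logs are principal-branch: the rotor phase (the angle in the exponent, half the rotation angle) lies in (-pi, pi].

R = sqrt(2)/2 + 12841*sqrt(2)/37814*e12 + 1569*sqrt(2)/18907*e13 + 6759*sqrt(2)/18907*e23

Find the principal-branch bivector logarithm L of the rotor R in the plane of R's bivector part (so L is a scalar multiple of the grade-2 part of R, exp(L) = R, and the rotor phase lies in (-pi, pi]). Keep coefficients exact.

The scalar part of R is sqrt(2)/2, and that scalar determines the rotor phase on the principal branch; recovering the unit plane as bivector-part over sine of the phase gives L = phase * plane.
Concretely: cos(phase) = sqrt(2)/2 gives phase = ±pi/4, and since phase/sin(phase) is even the sign is immaterial: L = (phase/sin(phase)) * <R>_2 = (sqrt(2)*pi/4) * <R>_2.
Answer: 12841*pi/75628*e12 + 1569*pi/37814*e13 + 6759*pi/37814*e23


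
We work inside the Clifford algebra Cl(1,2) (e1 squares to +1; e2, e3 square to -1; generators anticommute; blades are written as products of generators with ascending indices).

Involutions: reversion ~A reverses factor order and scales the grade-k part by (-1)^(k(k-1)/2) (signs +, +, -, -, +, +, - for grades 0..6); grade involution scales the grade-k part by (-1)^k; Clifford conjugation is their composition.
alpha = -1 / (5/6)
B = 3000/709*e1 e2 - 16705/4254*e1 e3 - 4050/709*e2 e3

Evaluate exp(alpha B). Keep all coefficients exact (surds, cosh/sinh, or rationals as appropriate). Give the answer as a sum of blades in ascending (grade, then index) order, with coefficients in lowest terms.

B^2 term by term: the squares give (3000/709)^2*(e1 e2)^2 + (-16705/4254)^2*(e1 e3)^2 + (-4050/709)^2*(e2 e3)^2 = 9000000/502681*(+1) + 279057025/18096516*(+1) + 16402500/502681*(-1) = 25/36 (each basis 2-blade squares to minus the product of its generators' squares); cross terms between blades sharing an index anticommute and cancel. So B^2 = 25/36.
B^2 = 25/36 — the positive square puts this in the hyperbolic regime; l = 5/6, alpha*l = -1, so exp(alpha B) = cosh(-1) + (sinh(-1)/(5/6))*B = cosh(1) + (-6*sinh(1)/5)*B.
Answer: cosh(1) - 3600*sinh(1)/709*e1 e2 + 3341*sinh(1)/709*e1 e3 + 4860*sinh(1)/709*e2 e3


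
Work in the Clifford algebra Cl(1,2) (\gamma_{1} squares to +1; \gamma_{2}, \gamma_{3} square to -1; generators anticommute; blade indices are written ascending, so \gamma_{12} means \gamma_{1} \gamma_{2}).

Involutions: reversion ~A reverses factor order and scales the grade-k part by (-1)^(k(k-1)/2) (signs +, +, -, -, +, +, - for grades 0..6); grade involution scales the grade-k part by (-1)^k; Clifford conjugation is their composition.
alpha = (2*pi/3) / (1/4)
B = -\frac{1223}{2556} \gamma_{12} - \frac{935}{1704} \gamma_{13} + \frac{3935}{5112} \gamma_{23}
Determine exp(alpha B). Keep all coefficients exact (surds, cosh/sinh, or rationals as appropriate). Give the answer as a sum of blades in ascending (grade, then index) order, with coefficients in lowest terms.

B^2 term by term: the squares give (-\frac{1223}{2556})^2*(\gamma_{12})^2 + (-\frac{935}{1704})^2*(\gamma_{13})^2 + (\frac{3935}{5112})^2*(\gamma_{23})^2 = \frac{1495729}{6533136}*(+1) + \frac{874225}{2903616}*(+1) + \frac{15484225}{26132544}*(-1) = -\frac{1}{16} (each basis 2-blade squares to minus the product of its generators' squares); cross terms between blades sharing an index anticommute and cancel. So B^2 = -\frac{1}{16}.
B^2 = -\frac{1}{16} — the series telescopes trigonometrically here: l = \frac{1}{4}, alpha*l = \frac{2 \pi}{3}, so exp(alpha B) = cos(\frac{2 \pi}{3}) + (sin(\frac{2 \pi}{3})/(\frac{1}{4}))*B = - \frac{1}{2} + (2 \sqrt{3})*B.
Answer: - \frac{1}{2} - \frac{1223 \sqrt{3}}{1278} \gamma_{12} - \frac{935 \sqrt{3}}{852} \gamma_{13} + \frac{3935 \sqrt{3}}{2556} \gamma_{23}


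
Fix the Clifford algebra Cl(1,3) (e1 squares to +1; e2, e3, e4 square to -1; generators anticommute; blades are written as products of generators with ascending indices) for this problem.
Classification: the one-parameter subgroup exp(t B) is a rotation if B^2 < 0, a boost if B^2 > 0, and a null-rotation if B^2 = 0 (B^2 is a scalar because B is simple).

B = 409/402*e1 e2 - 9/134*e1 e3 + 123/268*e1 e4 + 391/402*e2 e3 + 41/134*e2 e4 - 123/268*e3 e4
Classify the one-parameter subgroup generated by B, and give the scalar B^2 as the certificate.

B^2 term by term: the squares give (409/402)^2*(e1 e2)^2 + (-9/134)^2*(e1 e3)^2 + (123/268)^2*(e1 e4)^2 + (391/402)^2*(e2 e3)^2 + (41/134)^2*(e2 e4)^2 + (-123/268)^2*(e3 e4)^2 = 167281/161604*(+1) + 81/17956*(+1) + 15129/71824*(+1) + 152881/161604*(-1) + 1681/17956*(-1) + 15129/71824*(-1) = 0 (each basis 2-blade squares to minus the product of its generators' squares); cross terms between blades sharing an index anticommute and cancel; the commuting (index-disjoint) pairs give grade-4 terms 2*c*c'*(blade product), which cancel blade by blade — e1 e2 e3 e4: -16769/17956 + 369/8978 + 16031/17956 = 0 — confirming B is simple. So B^2 = 0.
Answer: null-rotation, certificate B^2 = 0. The class reads off the invariant scalar 0 directly.


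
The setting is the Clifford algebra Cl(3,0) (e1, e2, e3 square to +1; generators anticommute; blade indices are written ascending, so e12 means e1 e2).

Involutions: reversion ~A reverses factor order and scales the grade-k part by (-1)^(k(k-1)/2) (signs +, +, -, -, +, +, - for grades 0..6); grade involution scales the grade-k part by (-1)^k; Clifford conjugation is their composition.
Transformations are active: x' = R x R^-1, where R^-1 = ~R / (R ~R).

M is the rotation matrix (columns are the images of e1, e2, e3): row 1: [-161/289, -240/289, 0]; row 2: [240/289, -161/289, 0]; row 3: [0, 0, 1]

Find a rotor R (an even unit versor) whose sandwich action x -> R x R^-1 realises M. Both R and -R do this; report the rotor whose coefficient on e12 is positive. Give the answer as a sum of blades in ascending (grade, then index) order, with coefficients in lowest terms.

Method: write R = a + b12*e12 + b13*e13 + b23*e23 with a^2 + b12^2 + b13^2 + b23^2 = 1 (so R^-1 = ~R). Expanding the columns R e_j ~R gives tr M = 4a^2 - 1 and, from the antisymmetric part, M21 - M12 = -4a*b12, M13 - M31 = 4a*b13, M32 - M23 = -4a*b23.
Here tr M = -33/289, so a^2 = (1 + tr M)/4 = 64/289 and a = ±8/17. Taking a = 8/17: M21 - M12 = 480/289, M13 - M31 = 0, M32 - M23 = 0, giving b12 = -15/17, b13 = 0, b23 = 0, i.e. R = 8/17 - 15/17*e12.
Its e12 coefficient is negative, so report the other preimage -R.
Answer: -8/17 + 15/17*e12. Why the constraint matters: R and -R act identically through the sandwich — M has trace -33/289 either way — so only the sign condition on e12 picks one of the two preimages.


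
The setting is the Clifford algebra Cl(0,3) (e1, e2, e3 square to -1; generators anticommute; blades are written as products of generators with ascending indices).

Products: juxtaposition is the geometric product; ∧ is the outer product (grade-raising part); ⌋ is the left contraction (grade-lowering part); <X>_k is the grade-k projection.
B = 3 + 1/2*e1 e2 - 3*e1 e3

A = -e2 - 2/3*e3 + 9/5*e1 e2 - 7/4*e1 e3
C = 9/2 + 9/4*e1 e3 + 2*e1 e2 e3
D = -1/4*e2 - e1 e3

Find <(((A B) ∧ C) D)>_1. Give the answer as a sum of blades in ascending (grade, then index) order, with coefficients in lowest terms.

step 1: -123/20 + 3/2*e1 - 3*e2 - 2*e3 + 27/5*e1 e2 - 21/4*e1 e3 - 181/40*e2 e3 - 10/3*e1 e2 e3
step 2: -1107/40 + 27/4*e1 - 27/2*e2 - 9*e3 + 243/10*e1 e2 - 2997/80*e1 e3 - 1629/80*e2 e3 - 411/20*e1 e2 e3
step 3: -3267/80 + 603/40*e1 + 879/32*e2 + 3789/320*e3 - 441/20*e1 e2 + 525/16*e1 e3 - 531/20*e2 e3 - 7317/320*e1 e2 e3
step 4: 603/40*e1 + 879/32*e2 + 3789/320*e3
Answer: 603/40*e1 + 879/32*e2 + 3789/320*e3


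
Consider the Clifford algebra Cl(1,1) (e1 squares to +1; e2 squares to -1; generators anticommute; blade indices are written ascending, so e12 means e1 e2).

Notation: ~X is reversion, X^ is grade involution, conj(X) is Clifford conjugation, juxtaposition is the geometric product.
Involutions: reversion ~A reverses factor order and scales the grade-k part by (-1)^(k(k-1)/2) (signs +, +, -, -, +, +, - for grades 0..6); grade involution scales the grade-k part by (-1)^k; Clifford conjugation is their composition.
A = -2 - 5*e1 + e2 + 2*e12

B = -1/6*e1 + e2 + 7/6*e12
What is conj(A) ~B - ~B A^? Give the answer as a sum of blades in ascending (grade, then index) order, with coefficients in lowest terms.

first term: 5/2 + 7/2*e1 - 49/6*e2 + 43/6*e12
second term: -13/6 + 7/6*e1 + 7/2*e2 - 5/2*e12
Answer: 14/3 + 7/3*e1 - 35/3*e2 + 29/3*e12


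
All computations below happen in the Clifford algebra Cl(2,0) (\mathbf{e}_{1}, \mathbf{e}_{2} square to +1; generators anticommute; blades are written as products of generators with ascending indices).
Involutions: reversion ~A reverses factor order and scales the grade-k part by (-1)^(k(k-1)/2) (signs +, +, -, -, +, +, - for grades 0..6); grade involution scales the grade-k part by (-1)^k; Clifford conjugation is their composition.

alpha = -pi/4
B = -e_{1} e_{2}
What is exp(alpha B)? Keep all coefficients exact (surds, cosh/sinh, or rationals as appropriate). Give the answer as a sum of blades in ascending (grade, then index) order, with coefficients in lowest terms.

B^2 = (-1)^2*(e_{1} e_{2})^2 = 1*(-1) = -1 (a basis 2-blade squares to minus the product of its generators' squares).
B^2 = -1 — a negative square means the series sums to a rotation: l = 1, alpha*l = - \frac{\pi}{4}, so exp(alpha B) = cos(- \frac{\pi}{4}) + (sin(- \frac{\pi}{4})/1)*B = \frac{\sqrt{2}}{2} + (- \frac{\sqrt{2}}{2})*B.
Answer: \frac{\sqrt{2}}{2} + \frac{\sqrt{2}}{2} e_{1} e_{2}


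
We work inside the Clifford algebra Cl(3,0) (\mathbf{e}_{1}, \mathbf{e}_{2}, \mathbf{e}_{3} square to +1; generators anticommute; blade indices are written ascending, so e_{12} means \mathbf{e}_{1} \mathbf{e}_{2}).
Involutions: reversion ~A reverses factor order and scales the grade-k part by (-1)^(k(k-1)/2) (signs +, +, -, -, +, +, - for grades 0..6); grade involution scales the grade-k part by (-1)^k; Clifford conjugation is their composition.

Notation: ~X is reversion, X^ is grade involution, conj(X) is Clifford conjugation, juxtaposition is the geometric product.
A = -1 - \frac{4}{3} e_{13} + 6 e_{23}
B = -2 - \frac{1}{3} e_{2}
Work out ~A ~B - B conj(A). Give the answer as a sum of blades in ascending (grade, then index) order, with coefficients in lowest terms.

first term: 2 + \frac{1}{3} e_{2} - 2 e_{3} - \frac{8}{3} e_{13} + 12 e_{23} + \frac{4}{9} e_{123}
second term: 2 + \frac{1}{3} e_{2} + 2 e_{3} - \frac{8}{3} e_{13} + 12 e_{23} + \frac{4}{9} e_{123}
Answer: -4 e_{3}


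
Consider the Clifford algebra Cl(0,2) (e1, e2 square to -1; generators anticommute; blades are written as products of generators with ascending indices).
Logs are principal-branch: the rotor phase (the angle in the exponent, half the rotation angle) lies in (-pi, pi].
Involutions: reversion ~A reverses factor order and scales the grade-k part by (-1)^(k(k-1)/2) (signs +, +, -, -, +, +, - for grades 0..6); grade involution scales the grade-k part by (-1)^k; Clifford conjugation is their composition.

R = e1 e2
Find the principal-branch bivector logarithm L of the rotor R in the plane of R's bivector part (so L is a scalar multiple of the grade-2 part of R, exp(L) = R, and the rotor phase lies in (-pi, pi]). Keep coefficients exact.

The scalar part of R is 0, which pins the rotor phase on the principal branch; dividing the bivector part by the sine of that phase recovers the unit plane, and L is the phase times that plane.
Concretely: cos(phase) = 0 gives phase = ±pi/2, and since phase/sin(phase) is even the sign is immaterial: L = (phase/sin(phase)) * <R>_2 = (pi/2) * <R>_2.
Answer: pi/2*e1 e2


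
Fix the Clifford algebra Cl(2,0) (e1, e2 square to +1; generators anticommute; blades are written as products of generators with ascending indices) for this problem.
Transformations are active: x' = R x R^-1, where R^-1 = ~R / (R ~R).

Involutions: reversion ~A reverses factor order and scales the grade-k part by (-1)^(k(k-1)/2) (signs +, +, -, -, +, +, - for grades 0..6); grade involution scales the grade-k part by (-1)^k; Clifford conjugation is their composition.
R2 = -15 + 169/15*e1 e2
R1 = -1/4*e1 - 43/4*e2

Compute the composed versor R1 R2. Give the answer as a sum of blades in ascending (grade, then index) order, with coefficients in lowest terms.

Distribute over the terms of R1 (each basis-blade product reordered to ascending indices, repeated generators contracted through their squares):
(-1/4*e1) R2 = 15/4*e1 - 169/60*e2
(-43/4*e2) R2 = 7267/60*e1 + 645/4*e2
Summing the partial products and collecting blades:
Answer: 1873/15*e1 + 4753/30*e2


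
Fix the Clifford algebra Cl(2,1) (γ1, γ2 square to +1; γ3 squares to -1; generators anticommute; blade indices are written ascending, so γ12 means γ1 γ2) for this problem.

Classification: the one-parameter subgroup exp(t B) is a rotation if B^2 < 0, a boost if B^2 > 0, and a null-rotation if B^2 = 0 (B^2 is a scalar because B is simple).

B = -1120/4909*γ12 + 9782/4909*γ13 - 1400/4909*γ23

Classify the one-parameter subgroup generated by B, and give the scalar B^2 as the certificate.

B^2 term by term: the squares give (-1120/4909)^2*(γ12)^2 + (9782/4909)^2*(γ13)^2 + (-1400/4909)^2*(γ23)^2 = 1254400/24098281*(-1) + 95687524/24098281*(+1) + 1960000/24098281*(+1) = 4 (each basis 2-blade squares to minus the product of its generators' squares); cross terms between blades sharing an index anticommute and cancel. So B^2 = 4.
Answer: boost, certificate B^2 = 4. No conjugation can change B^2 = 4; the sign gives the class.


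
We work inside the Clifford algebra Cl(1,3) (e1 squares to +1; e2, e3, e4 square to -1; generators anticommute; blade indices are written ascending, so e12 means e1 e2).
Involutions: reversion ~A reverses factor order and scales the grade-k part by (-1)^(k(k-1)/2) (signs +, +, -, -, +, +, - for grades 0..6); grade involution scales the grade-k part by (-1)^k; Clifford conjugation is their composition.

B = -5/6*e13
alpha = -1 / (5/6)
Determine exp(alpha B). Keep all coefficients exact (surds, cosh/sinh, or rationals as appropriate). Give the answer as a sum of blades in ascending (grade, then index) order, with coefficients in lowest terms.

B^2 = (-5/6)^2*(e13)^2 = 25/36*(+1) = 25/36 (a basis 2-blade squares to minus the product of its generators' squares).
B^2 = 25/36 — since the square is positive, the closed form is hyperbolic: l = 5/6, alpha*l = -1, so exp(alpha B) = cosh(-1) + (sinh(-1)/(5/6))*B = cosh(1) + (-6*sinh(1)/5)*B.
Answer: cosh(1) + sinh(1)*e13


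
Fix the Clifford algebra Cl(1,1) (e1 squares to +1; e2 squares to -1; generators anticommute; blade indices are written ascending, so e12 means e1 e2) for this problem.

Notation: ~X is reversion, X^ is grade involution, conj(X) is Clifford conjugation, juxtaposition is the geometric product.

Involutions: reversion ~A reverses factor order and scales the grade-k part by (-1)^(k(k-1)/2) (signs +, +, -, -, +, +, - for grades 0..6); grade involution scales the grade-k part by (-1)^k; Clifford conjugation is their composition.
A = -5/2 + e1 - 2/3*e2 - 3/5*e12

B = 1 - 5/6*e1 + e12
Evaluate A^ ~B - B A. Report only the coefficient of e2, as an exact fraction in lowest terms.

first term: -16/15 + 5/12*e1 + 7/6*e2 + 221/90*e12
second term: -59/15 + 15/4*e1 - 7/6*e2 - 229/90*e12
Answer: 7/3


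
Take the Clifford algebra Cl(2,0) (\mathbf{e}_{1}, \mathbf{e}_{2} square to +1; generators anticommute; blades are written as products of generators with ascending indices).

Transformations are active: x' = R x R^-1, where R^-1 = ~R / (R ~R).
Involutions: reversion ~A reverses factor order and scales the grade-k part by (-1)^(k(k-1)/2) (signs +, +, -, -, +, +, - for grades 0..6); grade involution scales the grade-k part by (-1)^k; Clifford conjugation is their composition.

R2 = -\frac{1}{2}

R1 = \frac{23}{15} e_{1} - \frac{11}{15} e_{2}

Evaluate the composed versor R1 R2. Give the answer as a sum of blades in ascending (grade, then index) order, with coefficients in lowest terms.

Distribute over the terms of R2 (each basis-blade product reordered to ascending indices, repeated generators contracted through their squares):
R1 (-\frac{1}{2}) = -\frac{23}{30} e_{1} + \frac{11}{30} e_{2}
Answer: -\frac{23}{30} e_{1} + \frac{11}{30} e_{2}


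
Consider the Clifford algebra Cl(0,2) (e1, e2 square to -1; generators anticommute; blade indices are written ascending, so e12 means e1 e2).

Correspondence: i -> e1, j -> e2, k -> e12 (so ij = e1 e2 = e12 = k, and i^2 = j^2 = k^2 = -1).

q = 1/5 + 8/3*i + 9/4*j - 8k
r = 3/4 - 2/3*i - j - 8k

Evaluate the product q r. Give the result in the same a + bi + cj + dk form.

In blades: q = 1/5 + 8/3*e1 + 9/4*e2 - 8*e12, r = 3/4 - 2/3*e1 - e2 - 8*e12.
Distribute q over r term by term (generator squares from the signature, products reordered to ascending indices): (1/5)*r = 3/20 - 2/15*e1 - 1/5*e2 - 8/5*e12; (8/3*e1)*r = 16/9 + 2*e1 + 64/3*e2 - 8/3*e12; (9/4*e2)*r = 9/4 - 18*e1 + 27/16*e2 + 3/2*e12; (-8*e12)*r = -64 - 8*e1 + 16/3*e2 - 6*e12.
Sum: -2692/45 - 362/15*e1 + 6757/240*e2 - 263/30*e12; translating back through the correspondence:
Answer: -2692/45 - 362/15*i + 6757/240*j - 263/30*k
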